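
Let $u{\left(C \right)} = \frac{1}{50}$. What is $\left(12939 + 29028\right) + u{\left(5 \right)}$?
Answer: $\frac{2098351}{50} \approx 41967.0$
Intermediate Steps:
$u{\left(C \right)} = \frac{1}{50}$
$\left(12939 + 29028\right) + u{\left(5 \right)} = \left(12939 + 29028\right) + \frac{1}{50} = 41967 + \frac{1}{50} = \frac{2098351}{50}$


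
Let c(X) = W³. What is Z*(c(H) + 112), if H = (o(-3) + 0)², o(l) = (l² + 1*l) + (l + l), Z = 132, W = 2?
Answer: 15840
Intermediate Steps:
o(l) = l² + 3*l (o(l) = (l² + l) + 2*l = (l + l²) + 2*l = l² + 3*l)
H = 0 (H = (-3*(3 - 3) + 0)² = (-3*0 + 0)² = (0 + 0)² = 0² = 0)
c(X) = 8 (c(X) = 2³ = 8)
Z*(c(H) + 112) = 132*(8 + 112) = 132*120 = 15840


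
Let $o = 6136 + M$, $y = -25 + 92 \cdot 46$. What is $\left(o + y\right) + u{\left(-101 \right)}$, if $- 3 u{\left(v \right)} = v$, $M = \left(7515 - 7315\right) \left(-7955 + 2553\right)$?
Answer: $- \frac{3210070}{3} \approx -1.07 \cdot 10^{6}$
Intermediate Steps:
$M = -1080400$ ($M = 200 \left(-5402\right) = -1080400$)
$u{\left(v \right)} = - \frac{v}{3}$
$y = 4207$ ($y = -25 + 4232 = 4207$)
$o = -1074264$ ($o = 6136 - 1080400 = -1074264$)
$\left(o + y\right) + u{\left(-101 \right)} = \left(-1074264 + 4207\right) - - \frac{101}{3} = -1070057 + \frac{101}{3} = - \frac{3210070}{3}$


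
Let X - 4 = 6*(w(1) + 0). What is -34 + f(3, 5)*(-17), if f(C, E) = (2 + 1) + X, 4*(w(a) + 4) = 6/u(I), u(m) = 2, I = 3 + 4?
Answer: 357/2 ≈ 178.50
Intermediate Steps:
I = 7
w(a) = -13/4 (w(a) = -4 + (6/2)/4 = -4 + (6*(½))/4 = -4 + (¼)*3 = -4 + ¾ = -13/4)
X = -31/2 (X = 4 + 6*(-13/4 + 0) = 4 + 6*(-13/4) = 4 - 39/2 = -31/2 ≈ -15.500)
f(C, E) = -25/2 (f(C, E) = (2 + 1) - 31/2 = 3 - 31/2 = -25/2)
-34 + f(3, 5)*(-17) = -34 - 25/2*(-17) = -34 + 425/2 = 357/2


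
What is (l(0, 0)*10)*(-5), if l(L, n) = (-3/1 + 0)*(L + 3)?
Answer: 450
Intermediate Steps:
l(L, n) = -9 - 3*L (l(L, n) = (-3*1 + 0)*(3 + L) = (-3 + 0)*(3 + L) = -3*(3 + L) = -9 - 3*L)
(l(0, 0)*10)*(-5) = ((-9 - 3*0)*10)*(-5) = ((-9 + 0)*10)*(-5) = -9*10*(-5) = -90*(-5) = 450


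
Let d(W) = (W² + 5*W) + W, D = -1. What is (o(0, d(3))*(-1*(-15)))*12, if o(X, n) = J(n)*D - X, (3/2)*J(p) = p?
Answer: -3240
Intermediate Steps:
J(p) = 2*p/3
d(W) = W² + 6*W
o(X, n) = -X - 2*n/3 (o(X, n) = (2*n/3)*(-1) - X = -2*n/3 - X = -X - 2*n/3)
(o(0, d(3))*(-1*(-15)))*12 = ((-1*0 - 2*(6 + 3))*(-1*(-15)))*12 = ((0 - 2*9)*15)*12 = ((0 - ⅔*27)*15)*12 = ((0 - 18)*15)*12 = -18*15*12 = -270*12 = -3240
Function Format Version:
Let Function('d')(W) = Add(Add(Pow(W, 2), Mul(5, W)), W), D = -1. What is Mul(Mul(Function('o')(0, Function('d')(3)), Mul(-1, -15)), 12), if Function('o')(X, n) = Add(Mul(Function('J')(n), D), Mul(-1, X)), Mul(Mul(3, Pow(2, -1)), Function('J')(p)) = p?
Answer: -3240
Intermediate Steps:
Function('J')(p) = Mul(Rational(2, 3), p)
Function('d')(W) = Add(Pow(W, 2), Mul(6, W))
Function('o')(X, n) = Add(Mul(-1, X), Mul(Rational(-2, 3), n)) (Function('o')(X, n) = Add(Mul(Mul(Rational(2, 3), n), -1), Mul(-1, X)) = Add(Mul(Rational(-2, 3), n), Mul(-1, X)) = Add(Mul(-1, X), Mul(Rational(-2, 3), n)))
Mul(Mul(Function('o')(0, Function('d')(3)), Mul(-1, -15)), 12) = Mul(Mul(Add(Mul(-1, 0), Mul(Rational(-2, 3), Mul(3, Add(6, 3)))), Mul(-1, -15)), 12) = Mul(Mul(Add(0, Mul(Rational(-2, 3), Mul(3, 9))), 15), 12) = Mul(Mul(Add(0, Mul(Rational(-2, 3), 27)), 15), 12) = Mul(Mul(Add(0, -18), 15), 12) = Mul(Mul(-18, 15), 12) = Mul(-270, 12) = -3240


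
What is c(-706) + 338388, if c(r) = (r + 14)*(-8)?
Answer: 343924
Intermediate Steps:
c(r) = -112 - 8*r (c(r) = (14 + r)*(-8) = -112 - 8*r)
c(-706) + 338388 = (-112 - 8*(-706)) + 338388 = (-112 + 5648) + 338388 = 5536 + 338388 = 343924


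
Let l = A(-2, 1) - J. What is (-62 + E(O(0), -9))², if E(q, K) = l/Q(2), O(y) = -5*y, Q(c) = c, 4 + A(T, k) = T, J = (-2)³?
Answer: 3721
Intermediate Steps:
J = -8
A(T, k) = -4 + T
l = 2 (l = (-4 - 2) - 1*(-8) = -6 + 8 = 2)
E(q, K) = 1 (E(q, K) = 2/2 = 2*(½) = 1)
(-62 + E(O(0), -9))² = (-62 + 1)² = (-61)² = 3721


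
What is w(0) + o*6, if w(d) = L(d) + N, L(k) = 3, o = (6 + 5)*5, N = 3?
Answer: 336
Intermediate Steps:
o = 55 (o = 11*5 = 55)
w(d) = 6 (w(d) = 3 + 3 = 6)
w(0) + o*6 = 6 + 55*6 = 6 + 330 = 336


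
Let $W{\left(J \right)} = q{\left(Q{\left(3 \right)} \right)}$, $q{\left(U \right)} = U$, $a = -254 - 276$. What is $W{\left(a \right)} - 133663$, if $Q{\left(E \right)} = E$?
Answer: $-133660$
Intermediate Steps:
$a = -530$
$W{\left(J \right)} = 3$
$W{\left(a \right)} - 133663 = 3 - 133663 = -133660$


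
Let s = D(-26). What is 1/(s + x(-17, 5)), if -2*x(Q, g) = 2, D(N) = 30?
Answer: 1/29 ≈ 0.034483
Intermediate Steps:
x(Q, g) = -1 (x(Q, g) = -1/2*2 = -1)
s = 30
1/(s + x(-17, 5)) = 1/(30 - 1) = 1/29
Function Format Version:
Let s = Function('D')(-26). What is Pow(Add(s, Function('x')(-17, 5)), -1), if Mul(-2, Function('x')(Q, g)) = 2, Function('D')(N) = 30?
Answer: Rational(1, 29) ≈ 0.034483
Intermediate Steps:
Function('x')(Q, g) = -1 (Function('x')(Q, g) = Mul(Rational(-1, 2), 2) = -1)
s = 30
Pow(Add(s, Function('x')(-17, 5)), -1) = Pow(Add(30, -1), -1) = Pow(29, -1) = Rational(1, 29)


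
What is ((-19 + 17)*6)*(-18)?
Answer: 216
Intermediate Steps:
((-19 + 17)*6)*(-18) = -2*6*(-18) = -12*(-18) = 216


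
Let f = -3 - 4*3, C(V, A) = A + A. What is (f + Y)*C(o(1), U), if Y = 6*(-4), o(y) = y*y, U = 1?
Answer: -78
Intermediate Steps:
o(y) = y**2
Y = -24
C(V, A) = 2*A
f = -15 (f = -3 - 12 = -15)
(f + Y)*C(o(1), U) = (-15 - 24)*(2*1) = -39*2 = -78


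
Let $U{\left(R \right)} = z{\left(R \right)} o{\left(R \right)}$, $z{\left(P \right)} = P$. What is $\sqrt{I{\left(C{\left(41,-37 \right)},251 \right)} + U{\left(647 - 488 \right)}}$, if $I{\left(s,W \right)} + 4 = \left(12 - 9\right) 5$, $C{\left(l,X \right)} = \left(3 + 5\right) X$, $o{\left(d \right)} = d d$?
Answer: $\sqrt{4019690} \approx 2004.9$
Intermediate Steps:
$o{\left(d \right)} = d^{2}$
$C{\left(l,X \right)} = 8 X$
$I{\left(s,W \right)} = 11$ ($I{\left(s,W \right)} = -4 + \left(12 - 9\right) 5 = -4 + 3 \cdot 5 = -4 + 15 = 11$)
$U{\left(R \right)} = R^{3}$ ($U{\left(R \right)} = R R^{2} = R^{3}$)
$\sqrt{I{\left(C{\left(41,-37 \right)},251 \right)} + U{\left(647 - 488 \right)}} = \sqrt{11 + \left(647 - 488\right)^{3}} = \sqrt{11 + 159^{3}} = \sqrt{11 + 4019679} = \sqrt{4019690}$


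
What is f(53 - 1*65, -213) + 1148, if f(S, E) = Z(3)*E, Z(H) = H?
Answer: 509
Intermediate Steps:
f(S, E) = 3*E
f(53 - 1*65, -213) + 1148 = 3*(-213) + 1148 = -639 + 1148 = 509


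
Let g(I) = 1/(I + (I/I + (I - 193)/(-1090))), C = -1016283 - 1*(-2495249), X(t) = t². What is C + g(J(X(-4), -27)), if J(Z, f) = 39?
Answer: 32355339727/21877 ≈ 1.4790e+6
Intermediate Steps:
C = 1478966 (C = -1016283 + 2495249 = 1478966)
g(I) = 1/(1283/1090 + 1089*I/1090) (g(I) = 1/(I + (1 + (-193 + I)*(-1/1090))) = 1/(I + (1 + (193/1090 - I/1090))) = 1/(I + (1283/1090 - I/1090)) = 1/(1283/1090 + 1089*I/1090))
C + g(J(X(-4), -27)) = 1478966 + 1090/(1283 + 1089*39) = 1478966 + 1090/(1283 + 42471) = 1478966 + 1090/43754 = 1478966 + 1090*(1/43754) = 1478966 + 545/21877 = 32355339727/21877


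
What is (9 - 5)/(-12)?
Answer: -⅓ ≈ -0.33333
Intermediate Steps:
(9 - 5)/(-12) = -1/12*4 = -⅓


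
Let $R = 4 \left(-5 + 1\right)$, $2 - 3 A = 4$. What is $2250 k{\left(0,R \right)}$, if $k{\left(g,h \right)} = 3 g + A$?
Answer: $-1500$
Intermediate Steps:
$A = - \frac{2}{3}$ ($A = \frac{2}{3} - \frac{4}{3} = - \frac{2}{3} \approx -0.66667$)
$R = -16$ ($R = 4 \left(-4\right) = -16$)
$k{\left(g,h \right)} = - \frac{2}{3} + 3 g$ ($k{\left(g,h \right)} = 3 g - \frac{2}{3} = - \frac{2}{3} + 3 g$)
$2250 k{\left(0,R \right)} = 2250 \left(- \frac{2}{3} + 3 \cdot 0\right) = 2250 \left(- \frac{2}{3} + 0\right) = 2250 \left(- \frac{2}{3}\right) = -1500$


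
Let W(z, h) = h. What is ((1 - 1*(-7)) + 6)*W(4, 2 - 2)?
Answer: 0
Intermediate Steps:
((1 - 1*(-7)) + 6)*W(4, 2 - 2) = ((1 - 1*(-7)) + 6)*(2 - 2) = ((1 + 7) + 6)*0 = (8 + 6)*0 = 14*0 = 0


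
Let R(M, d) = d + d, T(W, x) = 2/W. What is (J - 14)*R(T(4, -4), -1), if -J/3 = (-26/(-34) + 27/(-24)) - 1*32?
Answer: -11299/68 ≈ -166.16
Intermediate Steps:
R(M, d) = 2*d
J = 13203/136 (J = -3*((-26/(-34) + 27/(-24)) - 1*32) = -3*((-26*(-1/34) + 27*(-1/24)) - 32) = -3*((13/17 - 9/8) - 32) = -3*(-49/136 - 32) = -3*(-4401/136) = 13203/136 ≈ 97.081)
(J - 14)*R(T(4, -4), -1) = (13203/136 - 14)*(2*(-1)) = (11299/136)*(-2) = -11299/68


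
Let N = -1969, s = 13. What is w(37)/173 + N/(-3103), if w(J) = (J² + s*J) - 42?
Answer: 5950861/536819 ≈ 11.085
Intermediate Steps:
w(J) = -42 + J² + 13*J (w(J) = (J² + 13*J) - 42 = -42 + J² + 13*J)
w(37)/173 + N/(-3103) = (-42 + 37² + 13*37)/173 - 1969/(-3103) = (-42 + 1369 + 481)*(1/173) - 1969*(-1/3103) = 1808*(1/173) + 1969/3103 = 1808/173 + 1969/3103 = 5950861/536819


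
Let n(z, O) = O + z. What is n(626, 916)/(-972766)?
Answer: -771/486383 ≈ -0.0015852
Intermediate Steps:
n(626, 916)/(-972766) = (916 + 626)/(-972766) = 1542*(-1/972766) = -771/486383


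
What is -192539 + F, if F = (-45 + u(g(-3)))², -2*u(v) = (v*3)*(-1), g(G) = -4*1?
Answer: -189938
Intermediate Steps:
g(G) = -4
u(v) = 3*v/2 (u(v) = -v*3*(-1)/2 = -3*v*(-1)/2 = -(-3)*v/2 = 3*v/2)
F = 2601 (F = (-45 + (3/2)*(-4))² = (-45 - 6)² = (-51)² = 2601)
-192539 + F = -192539 + 2601 = -189938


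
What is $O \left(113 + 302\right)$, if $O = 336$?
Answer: $139440$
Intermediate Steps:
$O \left(113 + 302\right) = 336 \left(113 + 302\right) = 336 \cdot 415 = 139440$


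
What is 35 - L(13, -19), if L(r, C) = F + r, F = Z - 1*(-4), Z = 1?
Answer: 17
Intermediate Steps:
F = 5 (F = 1 - 1*(-4) = 1 + 4 = 5)
L(r, C) = 5 + r
35 - L(13, -19) = 35 - (5 + 13) = 35 - 1*18 = 35 - 18 = 17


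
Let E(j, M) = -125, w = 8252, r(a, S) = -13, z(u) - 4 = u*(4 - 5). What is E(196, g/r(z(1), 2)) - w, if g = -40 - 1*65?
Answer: -8377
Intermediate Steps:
z(u) = 4 - u (z(u) = 4 + u*(4 - 5) = 4 + u*(-1) = 4 - u)
g = -105 (g = -40 - 65 = -105)
E(196, g/r(z(1), 2)) - w = -125 - 1*8252 = -125 - 8252 = -8377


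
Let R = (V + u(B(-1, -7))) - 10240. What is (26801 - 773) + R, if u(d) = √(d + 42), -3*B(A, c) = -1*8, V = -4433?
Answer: 11355 + √402/3 ≈ 11362.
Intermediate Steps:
B(A, c) = 8/3 (B(A, c) = -(-1)*8/3 = -⅓*(-8) = 8/3)
u(d) = √(42 + d)
R = -14673 + √402/3 (R = (-4433 + √(42 + 8/3)) - 10240 = (-4433 + √(134/3)) - 10240 = (-4433 + √402/3) - 10240 = -14673 + √402/3 ≈ -14666.)
(26801 - 773) + R = (26801 - 773) + (-14673 + √402/3) = 26028 + (-14673 + √402/3) = 11355 + √402/3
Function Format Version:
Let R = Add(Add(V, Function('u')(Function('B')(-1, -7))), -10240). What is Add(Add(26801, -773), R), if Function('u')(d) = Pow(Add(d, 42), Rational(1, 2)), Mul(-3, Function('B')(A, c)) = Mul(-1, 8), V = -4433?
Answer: Add(11355, Mul(Rational(1, 3), Pow(402, Rational(1, 2)))) ≈ 11362.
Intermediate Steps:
Function('B')(A, c) = Rational(8, 3) (Function('B')(A, c) = Mul(Rational(-1, 3), Mul(-1, 8)) = Mul(Rational(-1, 3), -8) = Rational(8, 3))
Function('u')(d) = Pow(Add(42, d), Rational(1, 2))
R = Add(-14673, Mul(Rational(1, 3), Pow(402, Rational(1, 2)))) (R = Add(Add(-4433, Pow(Add(42, Rational(8, 3)), Rational(1, 2))), -10240) = Add(Add(-4433, Pow(Rational(134, 3), Rational(1, 2))), -10240) = Add(Add(-4433, Mul(Rational(1, 3), Pow(402, Rational(1, 2)))), -10240) = Add(-14673, Mul(Rational(1, 3), Pow(402, Rational(1, 2)))) ≈ -14666.)
Add(Add(26801, -773), R) = Add(Add(26801, -773), Add(-14673, Mul(Rational(1, 3), Pow(402, Rational(1, 2))))) = Add(26028, Add(-14673, Mul(Rational(1, 3), Pow(402, Rational(1, 2))))) = Add(11355, Mul(Rational(1, 3), Pow(402, Rational(1, 2))))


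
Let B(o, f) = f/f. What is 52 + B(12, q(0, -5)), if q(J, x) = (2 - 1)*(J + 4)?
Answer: 53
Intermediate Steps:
q(J, x) = 4 + J (q(J, x) = 1*(4 + J) = 4 + J)
B(o, f) = 1
52 + B(12, q(0, -5)) = 52 + 1 = 53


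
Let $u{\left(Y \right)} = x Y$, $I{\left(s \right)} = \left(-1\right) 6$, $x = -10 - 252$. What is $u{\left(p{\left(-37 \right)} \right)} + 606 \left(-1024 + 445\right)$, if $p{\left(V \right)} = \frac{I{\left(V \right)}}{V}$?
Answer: $- \frac{12983910}{37} \approx -3.5092 \cdot 10^{5}$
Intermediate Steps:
$x = -262$ ($x = -10 - 252 = -262$)
$I{\left(s \right)} = -6$
$p{\left(V \right)} = - \frac{6}{V}$
$u{\left(Y \right)} = - 262 Y$
$u{\left(p{\left(-37 \right)} \right)} + 606 \left(-1024 + 445\right) = - 262 \left(- \frac{6}{-37}\right) + 606 \left(-1024 + 445\right) = - 262 \left(\left(-6\right) \left(- \frac{1}{37}\right)\right) + 606 \left(-579\right) = \left(-262\right) \frac{6}{37} - 350874 = - \frac{1572}{37} - 350874 = - \frac{12983910}{37}$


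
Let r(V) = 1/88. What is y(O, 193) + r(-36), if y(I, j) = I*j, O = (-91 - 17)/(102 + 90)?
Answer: -19105/176 ≈ -108.55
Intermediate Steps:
r(V) = 1/88
O = -9/16 (O = -108/192 = -108*1/192 = -9/16 ≈ -0.56250)
y(O, 193) + r(-36) = -9/16*193 + 1/88 = -1737/16 + 1/88 = -19105/176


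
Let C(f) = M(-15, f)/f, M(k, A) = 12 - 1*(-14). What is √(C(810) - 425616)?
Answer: I*√861872335/45 ≈ 652.39*I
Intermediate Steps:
M(k, A) = 26 (M(k, A) = 12 + 14 = 26)
C(f) = 26/f
√(C(810) - 425616) = √(26/810 - 425616) = √(26*(1/810) - 425616) = √(13/405 - 425616) = √(-172374467/405) = I*√861872335/45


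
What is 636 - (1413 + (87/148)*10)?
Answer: -57933/74 ≈ -782.88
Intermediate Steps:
636 - (1413 + (87/148)*10) = 636 - (1413 + 435/74) = 636 - 1*104997/74 = 636 - 104997/74 = -57933/74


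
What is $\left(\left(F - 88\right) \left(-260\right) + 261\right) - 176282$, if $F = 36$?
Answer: $-162501$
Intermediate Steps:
$\left(\left(F - 88\right) \left(-260\right) + 261\right) - 176282 = \left(\left(36 - 88\right) \left(-260\right) + 261\right) - 176282 = \left(\left(-52\right) \left(-260\right) + 261\right) - 176282 = \left(13520 + 261\right) - 176282 = 13781 - 176282 = -162501$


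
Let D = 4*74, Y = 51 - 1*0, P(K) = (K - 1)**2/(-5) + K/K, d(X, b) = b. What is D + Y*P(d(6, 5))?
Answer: 919/5 ≈ 183.80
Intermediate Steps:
P(K) = 1 - (-1 + K)**2/5 (P(K) = (-1 + K)**2*(-1/5) + 1 = -(-1 + K)**2/5 + 1 = 1 - (-1 + K)**2/5)
Y = 51 (Y = 51 + 0 = 51)
D = 296
D + Y*P(d(6, 5)) = 296 + 51*(1 - (-1 + 5)**2/5) = 296 + 51*(1 - 1/5*4**2) = 296 + 51*(1 - 1/5*16) = 296 + 51*(1 - 16/5) = 296 + 51*(-11/5) = 296 - 561/5 = 919/5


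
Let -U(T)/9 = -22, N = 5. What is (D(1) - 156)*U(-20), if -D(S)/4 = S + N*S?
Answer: -35640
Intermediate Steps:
U(T) = 198 (U(T) = -9*(-22) = 198)
D(S) = -24*S (D(S) = -4*(S + 5*S) = -24*S)
(D(1) - 156)*U(-20) = (-24*1 - 156)*198 = (-24 - 156)*198 = -180*198 = -35640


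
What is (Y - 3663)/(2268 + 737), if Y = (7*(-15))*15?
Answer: -5238/3005 ≈ -1.7431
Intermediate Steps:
Y = -1575 (Y = -105*15 = -1575)
(Y - 3663)/(2268 + 737) = (-1575 - 3663)/(2268 + 737) = -5238/3005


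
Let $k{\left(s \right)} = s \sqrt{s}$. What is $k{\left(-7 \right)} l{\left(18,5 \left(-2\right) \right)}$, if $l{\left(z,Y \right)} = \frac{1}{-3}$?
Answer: $\frac{7 i \sqrt{7}}{3} \approx 6.1734 i$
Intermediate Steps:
$l{\left(z,Y \right)} = - \frac{1}{3}$
$k{\left(s \right)} = s^{\frac{3}{2}}$
$k{\left(-7 \right)} l{\left(18,5 \left(-2\right) \right)} = \left(-7\right)^{\frac{3}{2}} \left(- \frac{1}{3}\right) = - 7 i \sqrt{7} \left(- \frac{1}{3}\right) = \frac{7 i \sqrt{7}}{3}$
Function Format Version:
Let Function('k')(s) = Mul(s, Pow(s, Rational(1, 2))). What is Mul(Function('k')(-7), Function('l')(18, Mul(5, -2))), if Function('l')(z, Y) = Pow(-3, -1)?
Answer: Mul(Rational(7, 3), I, Pow(7, Rational(1, 2))) ≈ Mul(6.1734, I)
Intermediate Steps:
Function('l')(z, Y) = Rational(-1, 3)
Function('k')(s) = Pow(s, Rational(3, 2))
Mul(Function('k')(-7), Function('l')(18, Mul(5, -2))) = Mul(Pow(-7, Rational(3, 2)), Rational(-1, 3)) = Mul(Mul(-7, I, Pow(7, Rational(1, 2))), Rational(-1, 3)) = Mul(Rational(7, 3), I, Pow(7, Rational(1, 2)))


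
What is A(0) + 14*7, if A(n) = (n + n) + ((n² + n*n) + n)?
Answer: 98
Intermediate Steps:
A(n) = 2*n² + 3*n (A(n) = 2*n + ((n² + n²) + n) = 2*n + (2*n² + n) = 2*n + (n + 2*n²) = 2*n² + 3*n)
A(0) + 14*7 = 0*(3 + 2*0) + 14*7 = 0*(3 + 0) + 98 = 0*3 + 98 = 0 + 98 = 98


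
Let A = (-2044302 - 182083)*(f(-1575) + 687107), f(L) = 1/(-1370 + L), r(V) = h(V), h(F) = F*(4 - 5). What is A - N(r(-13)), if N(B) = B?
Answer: -901031418579235/589 ≈ -1.5298e+12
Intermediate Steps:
h(F) = -F (h(F) = F*(-1) = -F)
r(V) = -V
A = -901031418571578/589 (A = (-2044302 - 182083)*(1/(-1370 - 1575) + 687107) = -2226385*(1/(-2945) + 687107) = -2226385*(-1/2945 + 687107) = -2226385*2023530114/2945 = -901031418571578/589 ≈ -1.5298e+12)
A - N(r(-13)) = -901031418571578/589 - (-1)*(-13) = -901031418571578/589 - 1*13 = -901031418571578/589 - 13 = -901031418579235/589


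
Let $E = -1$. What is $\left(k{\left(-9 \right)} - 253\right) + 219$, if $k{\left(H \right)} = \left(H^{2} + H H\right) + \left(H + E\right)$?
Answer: $118$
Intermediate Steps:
$k{\left(H \right)} = -1 + H + 2 H^{2}$ ($k{\left(H \right)} = \left(H^{2} + H H\right) + \left(H - 1\right) = \left(H^{2} + H^{2}\right) + \left(-1 + H\right) = 2 H^{2} + \left(-1 + H\right) = -1 + H + 2 H^{2}$)
$\left(k{\left(-9 \right)} - 253\right) + 219 = \left(\left(-1 - 9 + 2 \left(-9\right)^{2}\right) - 253\right) + 219 = \left(\left(-1 - 9 + 2 \cdot 81\right) - 253\right) + 219 = \left(\left(-1 - 9 + 162\right) - 253\right) + 219 = \left(152 - 253\right) + 219 = -101 + 219 = 118$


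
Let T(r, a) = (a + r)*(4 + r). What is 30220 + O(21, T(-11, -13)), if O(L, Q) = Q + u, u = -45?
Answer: 30343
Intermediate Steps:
T(r, a) = (4 + r)*(a + r)
O(L, Q) = -45 + Q (O(L, Q) = Q - 45 = -45 + Q)
30220 + O(21, T(-11, -13)) = 30220 + (-45 + ((-11)² + 4*(-13) + 4*(-11) - 13*(-11))) = 30220 + (-45 + (121 - 52 - 44 + 143)) = 30220 + (-45 + 168) = 30220 + 123 = 30343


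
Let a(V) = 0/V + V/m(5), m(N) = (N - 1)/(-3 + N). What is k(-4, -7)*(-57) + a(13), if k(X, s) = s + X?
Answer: 1267/2 ≈ 633.50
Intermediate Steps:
k(X, s) = X + s
m(N) = (-1 + N)/(-3 + N)
a(V) = V/2 (a(V) = 0/V + V/(((-1 + 5)/(-3 + 5))) = 0 + V/((4/2)) = 0 + V/(((½)*4)) = 0 + V/2 = V/2)
k(-4, -7)*(-57) + a(13) = (-4 - 7)*(-57) + (½)*13 = -11*(-57) + 13/2 = 627 + 13/2 = 1267/2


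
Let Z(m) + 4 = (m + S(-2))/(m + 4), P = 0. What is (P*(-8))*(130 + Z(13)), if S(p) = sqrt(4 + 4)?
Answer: 0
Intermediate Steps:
S(p) = 2*sqrt(2) (S(p) = sqrt(8) = 2*sqrt(2))
Z(m) = -4 + (m + 2*sqrt(2))/(4 + m) (Z(m) = -4 + (m + 2*sqrt(2))/(m + 4) = -4 + (m + 2*sqrt(2))/(4 + m))
(P*(-8))*(130 + Z(13)) = (0*(-8))*(130 + (-16 - 3*13 + 2*sqrt(2))/(4 + 13)) = 0*(130 + (-16 - 39 + 2*sqrt(2))/17) = 0*(130 + (-55 + 2*sqrt(2))/17) = 0*(130 + (-55/17 + 2*sqrt(2)/17)) = 0*(2155/17 + 2*sqrt(2)/17) = 0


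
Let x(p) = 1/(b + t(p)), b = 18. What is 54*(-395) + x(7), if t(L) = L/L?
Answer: -405269/19 ≈ -21330.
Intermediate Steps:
t(L) = 1
x(p) = 1/19 (x(p) = 1/(18 + 1) = 1/19)
54*(-395) + x(7) = 54*(-395) + 1/19 = -21330 + 1/19 = -405269/19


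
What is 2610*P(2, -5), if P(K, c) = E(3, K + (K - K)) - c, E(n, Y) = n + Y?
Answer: 26100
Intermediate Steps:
E(n, Y) = Y + n
P(K, c) = 3 + K - c (P(K, c) = ((K + (K - K)) + 3) - c = ((K + 0) + 3) - c = (K + 3) - c = (3 + K) - c = 3 + K - c)
2610*P(2, -5) = 2610*(3 + 2 - 1*(-5)) = 2610*(3 + 2 + 5) = 2610*10 = 26100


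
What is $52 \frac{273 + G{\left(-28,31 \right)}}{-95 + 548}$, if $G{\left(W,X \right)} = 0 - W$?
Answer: $\frac{15652}{453} \approx 34.552$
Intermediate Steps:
$G{\left(W,X \right)} = - W$
$52 \frac{273 + G{\left(-28,31 \right)}}{-95 + 548} = 52 \frac{273 - -28}{-95 + 548} = 52 \frac{273 + 28}{453} = 52 \cdot 301 \cdot \frac{1}{453} = 52 \cdot \frac{301}{453} = \frac{15652}{453}$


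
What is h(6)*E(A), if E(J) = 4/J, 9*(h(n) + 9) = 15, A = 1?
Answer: -88/3 ≈ -29.333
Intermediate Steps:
h(n) = -22/3 (h(n) = -9 + (⅑)*15 = -9 + 5/3 = -22/3)
h(6)*E(A) = -88/(3*1) = -88/3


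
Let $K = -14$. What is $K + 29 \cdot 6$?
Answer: $160$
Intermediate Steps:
$K + 29 \cdot 6 = -14 + 29 \cdot 6 = -14 + 174 = 160$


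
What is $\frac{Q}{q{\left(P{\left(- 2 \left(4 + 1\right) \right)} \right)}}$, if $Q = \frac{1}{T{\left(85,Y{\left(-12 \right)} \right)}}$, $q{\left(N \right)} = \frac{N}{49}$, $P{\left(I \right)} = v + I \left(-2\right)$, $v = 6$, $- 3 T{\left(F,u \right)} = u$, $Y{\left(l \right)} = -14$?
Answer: $\frac{21}{52} \approx 0.40385$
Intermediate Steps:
$T{\left(F,u \right)} = - \frac{u}{3}$
$P{\left(I \right)} = 6 - 2 I$ ($P{\left(I \right)} = 6 + I \left(-2\right) = 6 - 2 I$)
$q{\left(N \right)} = \frac{N}{49}$ ($q{\left(N \right)} = N \frac{1}{49} = \frac{N}{49}$)
$Q = \frac{3}{14}$ ($Q = \frac{1}{\left(- \frac{1}{3}\right) \left(-14\right)} = \frac{1}{\frac{14}{3}} = \frac{3}{14} \approx 0.21429$)
$\frac{Q}{q{\left(P{\left(- 2 \left(4 + 1\right) \right)} \right)}} = \frac{3}{14 \frac{6 - 2 \left(- 2 \left(4 + 1\right)\right)}{49}} = \frac{3}{14 \frac{6 - 2 \left(\left(-2\right) 5\right)}{49}} = \frac{3}{14 \frac{6 - -20}{49}} = \frac{3}{14 \frac{6 + 20}{49}} = \frac{3}{14 \cdot \frac{1}{49} \cdot 26} = \frac{3}{14 \cdot \frac{26}{49}} = \frac{3}{14} \cdot \frac{49}{26} = \frac{21}{52}$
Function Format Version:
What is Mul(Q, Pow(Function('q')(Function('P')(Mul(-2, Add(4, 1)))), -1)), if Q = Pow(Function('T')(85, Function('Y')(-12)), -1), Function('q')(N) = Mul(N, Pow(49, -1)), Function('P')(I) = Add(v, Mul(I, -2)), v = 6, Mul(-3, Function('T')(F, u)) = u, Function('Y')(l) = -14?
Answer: Rational(21, 52) ≈ 0.40385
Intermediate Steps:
Function('T')(F, u) = Mul(Rational(-1, 3), u)
Function('P')(I) = Add(6, Mul(-2, I)) (Function('P')(I) = Add(6, Mul(I, -2)) = Add(6, Mul(-2, I)))
Function('q')(N) = Mul(Rational(1, 49), N) (Function('q')(N) = Mul(N, Rational(1, 49)) = Mul(Rational(1, 49), N))
Q = Rational(3, 14) (Q = Pow(Mul(Rational(-1, 3), -14), -1) = Pow(Rational(14, 3), -1) = Rational(3, 14) ≈ 0.21429)
Mul(Q, Pow(Function('q')(Function('P')(Mul(-2, Add(4, 1)))), -1)) = Mul(Rational(3, 14), Pow(Mul(Rational(1, 49), Add(6, Mul(-2, Mul(-2, Add(4, 1))))), -1)) = Mul(Rational(3, 14), Pow(Mul(Rational(1, 49), Add(6, Mul(-2, Mul(-2, 5)))), -1)) = Mul(Rational(3, 14), Pow(Mul(Rational(1, 49), Add(6, Mul(-2, -10))), -1)) = Mul(Rational(3, 14), Pow(Mul(Rational(1, 49), Add(6, 20)), -1)) = Mul(Rational(3, 14), Pow(Mul(Rational(1, 49), 26), -1)) = Mul(Rational(3, 14), Pow(Rational(26, 49), -1)) = Mul(Rational(3, 14), Rational(49, 26)) = Rational(21, 52)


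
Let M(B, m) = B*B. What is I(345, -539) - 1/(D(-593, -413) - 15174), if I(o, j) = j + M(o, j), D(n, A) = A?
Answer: 1846841283/15587 ≈ 1.1849e+5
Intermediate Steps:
M(B, m) = B²
I(o, j) = j + o²
I(345, -539) - 1/(D(-593, -413) - 15174) = (-539 + 345²) - 1/(-413 - 15174) = (-539 + 119025) - 1/(-15587) = 118486 - 1*(-1/15587) = 118486 + 1/15587 = 1846841283/15587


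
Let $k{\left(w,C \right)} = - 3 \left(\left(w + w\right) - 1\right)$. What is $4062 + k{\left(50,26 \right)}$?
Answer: $3765$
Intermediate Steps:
$k{\left(w,C \right)} = 3 - 6 w$ ($k{\left(w,C \right)} = - 3 \left(2 w - 1\right) = - 3 \left(-1 + 2 w\right) = 3 - 6 w$)
$4062 + k{\left(50,26 \right)} = 4062 + \left(3 - 300\right) = 4062 - 297 = 3765$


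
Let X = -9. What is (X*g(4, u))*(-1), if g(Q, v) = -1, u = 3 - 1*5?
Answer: -9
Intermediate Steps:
u = -2 (u = 3 - 5 = -2)
(X*g(4, u))*(-1) = -9*(-1)*(-1) = 9*(-1) = -9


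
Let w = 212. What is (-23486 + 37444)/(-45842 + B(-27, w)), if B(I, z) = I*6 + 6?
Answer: -6979/22999 ≈ -0.30345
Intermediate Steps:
B(I, z) = 6 + 6*I (B(I, z) = 6*I + 6 = 6 + 6*I)
(-23486 + 37444)/(-45842 + B(-27, w)) = (-23486 + 37444)/(-45842 + (6 + 6*(-27))) = 13958/(-45842 + (6 - 162)) = 13958/(-45842 - 156) = 13958/(-45998) = 13958*(-1/45998) = -6979/22999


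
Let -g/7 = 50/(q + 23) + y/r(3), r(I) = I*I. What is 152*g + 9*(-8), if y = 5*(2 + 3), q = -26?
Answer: 132352/9 ≈ 14706.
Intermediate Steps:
r(I) = I²
y = 25 (y = 5*5 = 25)
g = 875/9 (g = -7*(50/(-26 + 23) + 25/(3²)) = -7*(50/(-3) + 25/9) = -7*(50*(-⅓) + 25*(⅑)) = -7*(-50/3 + 25/9) = -7*(-125/9) = 875/9 ≈ 97.222)
152*g + 9*(-8) = 152*(875/9) + 9*(-8) = 133000/9 - 72 = 132352/9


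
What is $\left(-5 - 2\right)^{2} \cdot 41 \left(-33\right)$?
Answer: $-66297$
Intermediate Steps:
$\left(-5 - 2\right)^{2} \cdot 41 \left(-33\right) = \left(-7\right)^{2} \cdot 41 \left(-33\right) = 49 \cdot 41 \left(-33\right) = 2009 \left(-33\right) = -66297$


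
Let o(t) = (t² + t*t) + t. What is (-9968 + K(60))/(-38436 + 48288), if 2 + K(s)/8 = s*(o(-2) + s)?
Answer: 1808/821 ≈ 2.2022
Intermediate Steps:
o(t) = t + 2*t² (o(t) = (t² + t²) + t = 2*t² + t = t + 2*t²)
K(s) = -16 + 8*s*(6 + s) (K(s) = -16 + 8*(s*(-2*(1 + 2*(-2)) + s)) = -16 + 8*(s*(-2*(1 - 4) + s)) = -16 + 8*(s*(-2*(-3) + s)) = -16 + 8*(s*(6 + s)) = -16 + 8*s*(6 + s))
(-9968 + K(60))/(-38436 + 48288) = (-9968 + (-16 + 8*60² + 48*60))/(-38436 + 48288) = (-9968 + (-16 + 8*3600 + 2880))/9852 = (-9968 + (-16 + 28800 + 2880))*(1/9852) = (-9968 + 31664)*(1/9852) = 21696*(1/9852) = 1808/821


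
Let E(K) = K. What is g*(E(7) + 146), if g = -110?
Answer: -16830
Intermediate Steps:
g*(E(7) + 146) = -110*(7 + 146) = -110*153 = -16830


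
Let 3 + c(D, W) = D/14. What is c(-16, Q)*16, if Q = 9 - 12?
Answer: -464/7 ≈ -66.286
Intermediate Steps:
Q = -3
c(D, W) = -3 + D/14
c(-16, Q)*16 = (-3 + (1/14)*(-16))*16 = (-3 - 8/7)*16 = -29/7*16 = -464/7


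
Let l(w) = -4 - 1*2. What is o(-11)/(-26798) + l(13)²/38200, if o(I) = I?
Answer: 86558/63980225 ≈ 0.0013529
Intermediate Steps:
l(w) = -6 (l(w) = -4 - 2 = -6)
o(-11)/(-26798) + l(13)²/38200 = -11/(-26798) + (-6)²/38200 = -11*(-1/26798) + 36*(1/38200) = 11/26798 + 9/9550 = 86558/63980225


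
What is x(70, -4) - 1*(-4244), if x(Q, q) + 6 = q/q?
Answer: 4239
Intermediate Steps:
x(Q, q) = -5 (x(Q, q) = -6 + q/q = -6 + 1 = -5)
x(70, -4) - 1*(-4244) = -5 - 1*(-4244) = -5 + 4244 = 4239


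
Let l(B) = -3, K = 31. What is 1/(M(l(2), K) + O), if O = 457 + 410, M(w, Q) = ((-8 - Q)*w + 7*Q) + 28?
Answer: 1/1229 ≈ 0.00081367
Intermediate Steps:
M(w, Q) = 28 + 7*Q + w*(-8 - Q) (M(w, Q) = (w*(-8 - Q) + 7*Q) + 28 = (7*Q + w*(-8 - Q)) + 28 = 28 + 7*Q + w*(-8 - Q))
O = 867
1/(M(l(2), K) + O) = 1/((28 - 8*(-3) + 7*31 - 1*31*(-3)) + 867) = 1/((28 + 24 + 217 + 93) + 867) = 1/(362 + 867) = 1/1229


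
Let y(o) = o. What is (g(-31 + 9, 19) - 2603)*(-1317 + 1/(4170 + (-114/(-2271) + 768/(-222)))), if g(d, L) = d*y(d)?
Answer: 25052539063373/8977080 ≈ 2.7907e+6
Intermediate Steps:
g(d, L) = d**2 (g(d, L) = d*d = d**2)
(g(-31 + 9, 19) - 2603)*(-1317 + 1/(4170 + (-114/(-2271) + 768/(-222)))) = ((-31 + 9)**2 - 2603)*(-1317 + 1/(4170 + (-114/(-2271) + 768/(-222)))) = ((-22)**2 - 2603)*(-1317 + 1/(4170 + (-114*(-1/2271) + 768*(-1/222)))) = (484 - 2603)*(-1317 + 1/(4170 + (38/757 - 128/37))) = -2119*(-1317 + 1/(4170 - 95490/28009)) = -2119*(-1317 + 1/(116702040/28009)) = -2119*(-1317 + 28009/116702040) = -2119*(-153696558671/116702040) = 25052539063373/8977080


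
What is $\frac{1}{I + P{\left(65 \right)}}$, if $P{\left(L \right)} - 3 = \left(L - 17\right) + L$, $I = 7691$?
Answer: $\frac{1}{7807} \approx 0.00012809$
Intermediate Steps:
$P{\left(L \right)} = -14 + 2 L$ ($P{\left(L \right)} = 3 + \left(\left(L - 17\right) + L\right) = 3 + \left(\left(-17 + L\right) + L\right) = 3 + \left(-17 + 2 L\right) = -14 + 2 L$)
$\frac{1}{I + P{\left(65 \right)}} = \frac{1}{7691 + \left(-14 + 2 \cdot 65\right)} = \frac{1}{7691 + \left(-14 + 130\right)} = \frac{1}{7691 + 116} = \frac{1}{7807}$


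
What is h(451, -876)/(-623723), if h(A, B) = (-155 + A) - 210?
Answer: -86/623723 ≈ -0.00013788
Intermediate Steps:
h(A, B) = -365 + A
h(451, -876)/(-623723) = (-365 + 451)/(-623723) = 86*(-1/623723) = -86/623723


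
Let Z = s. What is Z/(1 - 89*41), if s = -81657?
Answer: 27219/1216 ≈ 22.384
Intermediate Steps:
Z = -81657
Z/(1 - 89*41) = -81657/(1 - 89*41) = -81657/(1 - 3649) = -81657/(-3648) = -81657*(-1/3648) = 27219/1216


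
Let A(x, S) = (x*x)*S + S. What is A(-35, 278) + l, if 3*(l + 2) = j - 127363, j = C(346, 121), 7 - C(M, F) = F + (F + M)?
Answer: 298178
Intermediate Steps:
C(M, F) = 7 - M - 2*F (C(M, F) = 7 - (F + (F + M)) = 7 - (M + 2*F) = 7 + (-M - 2*F) = 7 - M - 2*F)
j = -581 (j = 7 - 1*346 - 2*121 = 7 - 346 - 242 = -581)
A(x, S) = S + S*x² (A(x, S) = x²*S + S = S*x² + S = S + S*x²)
l = -42650 (l = -2 + (-581 - 127363)/3 = -2 + (⅓)*(-127944) = -2 - 42648 = -42650)
A(-35, 278) + l = 278*(1 + (-35)²) - 42650 = 278*(1 + 1225) - 42650 = 278*1226 - 42650 = 340828 - 42650 = 298178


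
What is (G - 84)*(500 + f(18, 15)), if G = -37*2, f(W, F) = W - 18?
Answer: -79000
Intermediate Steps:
f(W, F) = -18 + W
G = -74
(G - 84)*(500 + f(18, 15)) = (-74 - 84)*(500 + (-18 + 18)) = -158*(500 + 0) = -158*500 = -79000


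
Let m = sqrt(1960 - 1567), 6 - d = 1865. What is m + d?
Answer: -1859 + sqrt(393) ≈ -1839.2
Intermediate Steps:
d = -1859 (d = 6 - 1*1865 = 6 - 1865 = -1859)
m = sqrt(393) ≈ 19.824
m + d = sqrt(393) - 1859 = -1859 + sqrt(393)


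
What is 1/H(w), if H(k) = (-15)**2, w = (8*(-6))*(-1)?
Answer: 1/225 ≈ 0.0044444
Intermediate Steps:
w = 48 (w = -48*(-1) = 48)
H(k) = 225
1/H(w) = 1/225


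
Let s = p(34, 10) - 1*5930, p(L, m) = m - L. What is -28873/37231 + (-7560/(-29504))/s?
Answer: -634038680591/817531403312 ≈ -0.77555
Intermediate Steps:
s = -5954 (s = (10 - 1*34) - 1*5930 = (10 - 34) - 5930 = -24 - 5930 = -5954)
-28873/37231 + (-7560/(-29504))/s = -28873/37231 - 7560/(-29504)/(-5954) = -28873*1/37231 - 7560*(-1/29504)*(-1/5954) = -28873/37231 + (945/3688)*(-1/5954) = -28873/37231 - 945/21958352 = -634038680591/817531403312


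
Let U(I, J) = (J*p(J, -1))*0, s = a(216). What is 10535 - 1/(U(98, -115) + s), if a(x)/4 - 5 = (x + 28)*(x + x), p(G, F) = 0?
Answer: 4442103819/421652 ≈ 10535.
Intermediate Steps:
a(x) = 20 + 8*x*(28 + x) (a(x) = 20 + 4*((x + 28)*(x + x)) = 20 + 4*((28 + x)*(2*x)) = 20 + 4*(2*x*(28 + x)) = 20 + 8*x*(28 + x))
s = 421652 (s = 20 + 8*216² + 224*216 = 20 + 8*46656 + 48384 = 20 + 373248 + 48384 = 421652)
U(I, J) = 0 (U(I, J) = (J*0)*0 = 0*0 = 0)
10535 - 1/(U(98, -115) + s) = 10535 - 1/(0 + 421652) = 10535 - 1/421652 = 4442103819/421652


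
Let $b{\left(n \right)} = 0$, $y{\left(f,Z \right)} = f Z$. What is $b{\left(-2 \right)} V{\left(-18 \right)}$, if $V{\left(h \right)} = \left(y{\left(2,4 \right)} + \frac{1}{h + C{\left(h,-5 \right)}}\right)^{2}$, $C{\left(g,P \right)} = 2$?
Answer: $0$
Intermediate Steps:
$y{\left(f,Z \right)} = Z f$
$V{\left(h \right)} = \left(8 + \frac{1}{2 + h}\right)^{2}$ ($V{\left(h \right)} = \left(4 \cdot 2 + \frac{1}{h + 2}\right)^{2} = \left(8 + \frac{1}{2 + h}\right)^{2}$)
$b{\left(-2 \right)} V{\left(-18 \right)} = 0 \frac{\left(17 + 8 \left(-18\right)\right)^{2}}{\left(2 - 18\right)^{2}} = 0 \frac{\left(17 - 144\right)^{2}}{256} = 0 \frac{\left(-127\right)^{2}}{256} = 0 \cdot \frac{1}{256} \cdot 16129 = 0 \cdot \frac{16129}{256} = 0$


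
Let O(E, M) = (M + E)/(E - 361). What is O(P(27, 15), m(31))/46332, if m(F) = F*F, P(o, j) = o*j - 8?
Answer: 679/833976 ≈ 0.00081417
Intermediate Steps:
P(o, j) = -8 + j*o (P(o, j) = j*o - 8 = -8 + j*o)
m(F) = F²
O(E, M) = (E + M)/(-361 + E)
O(P(27, 15), m(31))/46332 = (((-8 + 15*27) + 31²)/(-361 + (-8 + 15*27)))/46332 = (((-8 + 405) + 961)/(-361 + (-8 + 405)))*(1/46332) = ((397 + 961)/(-361 + 397))*(1/46332) = (1358/36)*(1/46332) = ((1/36)*1358)*(1/46332) = (679/18)*(1/46332) = 679/833976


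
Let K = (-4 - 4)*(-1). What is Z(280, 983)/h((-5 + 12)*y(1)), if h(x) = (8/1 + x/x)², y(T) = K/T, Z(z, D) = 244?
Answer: 244/81 ≈ 3.0123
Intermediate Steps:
K = 8 (K = -8*(-1) = 8)
y(T) = 8/T
h(x) = 81 (h(x) = (8*1 + 1)² = (8 + 1)² = 9² = 81)
Z(280, 983)/h((-5 + 12)*y(1)) = 244/81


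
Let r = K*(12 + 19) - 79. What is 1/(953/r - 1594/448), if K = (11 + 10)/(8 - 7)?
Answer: -32032/60603 ≈ -0.52855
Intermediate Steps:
K = 21 (K = 21/1 = 21*1 = 21)
r = 572 (r = 21*(12 + 19) - 79 = 21*31 - 79 = 651 - 79 = 572)
1/(953/r - 1594/448) = 1/(953/572 - 1594/448) = 1/(953*(1/572) - 1594*1/448) = 1/(953/572 - 797/224) = 1/(-60603/32032) = -32032/60603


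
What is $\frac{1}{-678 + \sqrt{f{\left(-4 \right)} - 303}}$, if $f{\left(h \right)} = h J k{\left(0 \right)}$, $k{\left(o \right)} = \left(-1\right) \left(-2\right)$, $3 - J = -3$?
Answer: $- \frac{226}{153345} - \frac{i \sqrt{39}}{153345} \approx -0.0014738 - 4.0725 \cdot 10^{-5} i$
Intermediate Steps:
$J = 6$ ($J = 3 - -3 = 3 + 3 = 6$)
$k{\left(o \right)} = 2$
$f{\left(h \right)} = 12 h$ ($f{\left(h \right)} = h 6 \cdot 2 = 6 h 2 = 12 h$)
$\frac{1}{-678 + \sqrt{f{\left(-4 \right)} - 303}} = \frac{1}{-678 + \sqrt{12 \left(-4\right) - 303}} = \frac{1}{-678 + \sqrt{-48 - 303}} = \frac{1}{-678 + \sqrt{-351}} = \frac{1}{-678 + 3 i \sqrt{39}}$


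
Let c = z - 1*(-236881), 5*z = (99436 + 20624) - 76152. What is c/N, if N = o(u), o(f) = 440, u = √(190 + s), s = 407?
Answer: 1228313/2200 ≈ 558.32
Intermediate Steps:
z = 43908/5 (z = ((99436 + 20624) - 76152)/5 = (120060 - 76152)/5 = (⅕)*43908 = 43908/5 ≈ 8781.6)
u = √597 (u = √(190 + 407) = √597 ≈ 24.434)
c = 1228313/5 (c = 43908/5 - 1*(-236881) = 43908/5 + 236881 = 1228313/5 ≈ 2.4566e+5)
N = 440
c/N = (1228313/5)/440 = (1228313/5)*(1/440) = 1228313/2200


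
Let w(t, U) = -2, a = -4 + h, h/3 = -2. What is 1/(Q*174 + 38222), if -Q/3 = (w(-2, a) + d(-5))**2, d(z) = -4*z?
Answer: -1/130906 ≈ -7.6391e-6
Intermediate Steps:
h = -6 (h = 3*(-2) = -6)
a = -10 (a = -4 - 6 = -10)
Q = -972 (Q = -3*(-2 - 4*(-5))**2 = -3*(-2 + 20)**2 = -3*18**2 = -3*324 = -972)
1/(Q*174 + 38222) = 1/(-972*174 + 38222) = 1/(-169128 + 38222) = 1/(-130906) = -1/130906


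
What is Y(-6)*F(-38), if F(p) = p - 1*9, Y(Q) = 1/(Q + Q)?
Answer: 47/12 ≈ 3.9167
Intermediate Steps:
Y(Q) = 1/(2*Q)
F(p) = -9 + p (F(p) = p - 9 = -9 + p)
Y(-6)*F(-38) = ((½)/(-6))*(-9 - 38) = ((½)*(-⅙))*(-47) = -1/12*(-47) = 47/12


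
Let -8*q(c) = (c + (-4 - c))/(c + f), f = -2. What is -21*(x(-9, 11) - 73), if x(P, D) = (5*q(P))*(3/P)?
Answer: 33691/22 ≈ 1531.4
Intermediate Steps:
q(c) = 1/(2*(-2 + c)) (q(c) = -(c + (-4 - c))/(8*(c - 2)) = -(-1)/(2*(-2 + c)) = 1/(2*(-2 + c)))
x(P, D) = 15/(2*P*(-2 + P)) (x(P, D) = (5*(1/(2*(-2 + P))))*(3/P) = (5/(2*(-2 + P)))*(3/P) = 15/(2*P*(-2 + P)))
-21*(x(-9, 11) - 73) = -21*((15/2)/(-9*(-2 - 9)) - 73) = -21*((15/2)*(-⅑)/(-11) - 73) = -21*((15/2)*(-⅑)*(-1/11) - 73) = -21*(5/66 - 73) = -21*(-4813/66) = 33691/22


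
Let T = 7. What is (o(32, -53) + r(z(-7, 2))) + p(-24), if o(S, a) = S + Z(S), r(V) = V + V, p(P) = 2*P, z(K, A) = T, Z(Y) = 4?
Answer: 2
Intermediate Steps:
z(K, A) = 7
r(V) = 2*V
o(S, a) = 4 + S (o(S, a) = S + 4 = 4 + S)
(o(32, -53) + r(z(-7, 2))) + p(-24) = ((4 + 32) + 2*7) + 2*(-24) = (36 + 14) - 48 = 50 - 48 = 2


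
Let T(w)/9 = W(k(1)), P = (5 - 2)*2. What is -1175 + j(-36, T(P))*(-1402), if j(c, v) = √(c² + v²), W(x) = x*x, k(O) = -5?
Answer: -1175 - 12618*√641 ≈ -3.2064e+5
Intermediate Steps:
P = 6 (P = 3*2 = 6)
W(x) = x²
T(w) = 225 (T(w) = 9*(-5)² = 9*25 = 225)
-1175 + j(-36, T(P))*(-1402) = -1175 + √((-36)² + 225²)*(-1402) = -1175 + √(1296 + 50625)*(-1402) = -1175 + √51921*(-1402) = -1175 + (9*√641)*(-1402) = -1175 - 12618*√641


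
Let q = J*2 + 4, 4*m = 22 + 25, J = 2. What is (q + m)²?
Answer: 6241/16 ≈ 390.06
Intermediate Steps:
m = 47/4 (m = (22 + 25)/4 = (¼)*47 = 47/4 ≈ 11.750)
q = 8 (q = 2*2 + 4 = 4 + 4 = 8)
(q + m)² = (8 + 47/4)² = (79/4)² = 6241/16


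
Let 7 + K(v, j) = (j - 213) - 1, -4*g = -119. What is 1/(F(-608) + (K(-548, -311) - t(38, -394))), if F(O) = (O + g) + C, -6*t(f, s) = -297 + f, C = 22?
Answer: -12/13577 ≈ -0.00088385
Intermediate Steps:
g = 119/4 (g = -¼*(-119) = 119/4 ≈ 29.750)
t(f, s) = 99/2 - f/6 (t(f, s) = -(-297 + f)/6 = 99/2 - f/6)
F(O) = 207/4 + O (F(O) = (O + 119/4) + 22 = (119/4 + O) + 22 = 207/4 + O)
K(v, j) = -221 + j (K(v, j) = -7 + ((j - 213) - 1) = -7 + ((-213 + j) - 1) = -7 + (-214 + j) = -221 + j)
1/(F(-608) + (K(-548, -311) - t(38, -394))) = 1/((207/4 - 608) + ((-221 - 311) - (99/2 - ⅙*38))) = 1/(-2225/4 + (-532 - (99/2 - 19/3))) = 1/(-2225/4 + (-532 - 1*259/6)) = 1/(-2225/4 + (-532 - 259/6)) = 1/(-2225/4 - 3451/6) = 1/(-13577/12) = -12/13577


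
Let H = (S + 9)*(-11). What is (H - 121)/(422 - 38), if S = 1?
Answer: -77/128 ≈ -0.60156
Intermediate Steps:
H = -110 (H = (1 + 9)*(-11) = 10*(-11) = -110)
(H - 121)/(422 - 38) = (-110 - 121)/(422 - 38) = -231/384 = -231*1/384 = -77/128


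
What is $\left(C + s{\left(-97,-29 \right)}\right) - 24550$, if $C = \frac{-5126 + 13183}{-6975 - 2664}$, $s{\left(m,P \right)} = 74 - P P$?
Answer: $- \frac{34862660}{1377} \approx -25318.0$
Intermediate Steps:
$s{\left(m,P \right)} = 74 - P^{2}$
$C = - \frac{1151}{1377}$ ($C = \frac{8057}{-9639} = 8057 \left(- \frac{1}{9639}\right) = - \frac{1151}{1377} \approx -0.83587$)
$\left(C + s{\left(-97,-29 \right)}\right) - 24550 = \left(- \frac{1151}{1377} + \left(74 - \left(-29\right)^{2}\right)\right) - 24550 = \left(- \frac{1151}{1377} + \left(74 - 841\right)\right) - 24550 = \left(- \frac{1151}{1377} - 767\right) - 24550 = - \frac{1057310}{1377} - 24550 = - \frac{34862660}{1377}$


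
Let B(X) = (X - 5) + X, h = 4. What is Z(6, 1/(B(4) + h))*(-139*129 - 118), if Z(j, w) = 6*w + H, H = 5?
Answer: -740009/7 ≈ -1.0572e+5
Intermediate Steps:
B(X) = -5 + 2*X (B(X) = (-5 + X) + X = -5 + 2*X)
Z(j, w) = 5 + 6*w (Z(j, w) = 6*w + 5 = 5 + 6*w)
Z(6, 1/(B(4) + h))*(-139*129 - 118) = (5 + 6/((-5 + 2*4) + 4))*(-139*129 - 118) = (5 + 6/((-5 + 8) + 4))*(-17931 - 118) = (5 + 6/(3 + 4))*(-18049) = (5 + 6/7)*(-18049) = (41/7)*(-18049) = -740009/7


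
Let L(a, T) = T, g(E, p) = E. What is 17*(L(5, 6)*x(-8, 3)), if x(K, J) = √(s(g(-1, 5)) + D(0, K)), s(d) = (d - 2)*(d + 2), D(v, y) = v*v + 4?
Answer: 102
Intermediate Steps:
D(v, y) = 4 + v² (D(v, y) = v² + 4 = 4 + v²)
s(d) = (-2 + d)*(2 + d)
x(K, J) = 1 (x(K, J) = √((-4 + (-1)²) + (4 + 0²)) = √((-4 + 1) + (4 + 0)) = √(-3 + 4) = √1 = 1)
17*(L(5, 6)*x(-8, 3)) = 17*(6*1) = 17*6 = 102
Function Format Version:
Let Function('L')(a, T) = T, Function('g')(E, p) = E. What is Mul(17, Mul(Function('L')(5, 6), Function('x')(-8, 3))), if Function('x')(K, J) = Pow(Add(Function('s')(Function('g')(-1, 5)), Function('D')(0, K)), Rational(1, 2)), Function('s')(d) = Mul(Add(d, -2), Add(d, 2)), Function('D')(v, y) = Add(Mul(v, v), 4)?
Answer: 102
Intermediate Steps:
Function('D')(v, y) = Add(4, Pow(v, 2)) (Function('D')(v, y) = Add(Pow(v, 2), 4) = Add(4, Pow(v, 2)))
Function('s')(d) = Mul(Add(-2, d), Add(2, d))
Function('x')(K, J) = 1 (Function('x')(K, J) = Pow(Add(Add(-4, Pow(-1, 2)), Add(4, Pow(0, 2))), Rational(1, 2)) = Pow(Add(Add(-4, 1), Add(4, 0)), Rational(1, 2)) = Pow(Add(-3, 4), Rational(1, 2)) = Pow(1, Rational(1, 2)) = 1)
Mul(17, Mul(Function('L')(5, 6), Function('x')(-8, 3))) = Mul(17, Mul(6, 1)) = Mul(17, 6) = 102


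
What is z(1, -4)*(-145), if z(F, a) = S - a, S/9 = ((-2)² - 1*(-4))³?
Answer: -668740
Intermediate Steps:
S = 4608 (S = 9*((-2)² - 1*(-4))³ = 9*(4 + 4)³ = 9*8³ = 9*512 = 4608)
z(F, a) = 4608 - a
z(1, -4)*(-145) = (4608 - 1*(-4))*(-145) = (4608 + 4)*(-145) = 4612*(-145) = -668740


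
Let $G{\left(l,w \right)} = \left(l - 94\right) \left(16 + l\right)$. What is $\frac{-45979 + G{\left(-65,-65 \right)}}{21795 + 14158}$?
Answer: $- \frac{38188}{35953} \approx -1.0622$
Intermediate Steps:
$G{\left(l,w \right)} = \left(-94 + l\right) \left(16 + l\right)$
$\frac{-45979 + G{\left(-65,-65 \right)}}{21795 + 14158} = \frac{-45979 - \left(-3566 - 4225\right)}{21795 + 14158} = \frac{-45979 + \left(-1504 + 4225 + 5070\right)}{35953} = \left(-45979 + 7791\right) \frac{1}{35953} = \left(-38188\right) \frac{1}{35953} = - \frac{38188}{35953}$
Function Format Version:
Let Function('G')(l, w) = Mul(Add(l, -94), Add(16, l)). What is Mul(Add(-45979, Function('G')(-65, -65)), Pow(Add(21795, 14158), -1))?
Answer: Rational(-38188, 35953) ≈ -1.0622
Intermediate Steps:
Function('G')(l, w) = Mul(Add(-94, l), Add(16, l))
Mul(Add(-45979, Function('G')(-65, -65)), Pow(Add(21795, 14158), -1)) = Mul(Add(-45979, Add(-1504, Pow(-65, 2), Mul(-78, -65))), Pow(Add(21795, 14158), -1)) = Mul(Add(-45979, Add(-1504, 4225, 5070)), Pow(35953, -1)) = Mul(Add(-45979, 7791), Rational(1, 35953)) = Mul(-38188, Rational(1, 35953)) = Rational(-38188, 35953)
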